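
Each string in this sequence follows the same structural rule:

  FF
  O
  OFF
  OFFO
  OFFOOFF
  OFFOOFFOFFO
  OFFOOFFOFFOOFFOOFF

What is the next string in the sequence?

OFFOOFFOFFOOFFOOFFOFFOOFFOFFO

From term 3 onward, concatenate the last term with the second-to-last: O·FF = OFF, OFF·O = OFFO, …
The next term joins OFFOOFFOFFOOFFOOFF and OFFOOFFOFFO.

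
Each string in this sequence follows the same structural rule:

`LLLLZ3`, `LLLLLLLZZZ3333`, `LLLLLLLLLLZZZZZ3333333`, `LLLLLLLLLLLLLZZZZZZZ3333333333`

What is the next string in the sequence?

Term n consists of 3n+1 L's, followed by 2n-1 Z's, followed by 3n-2 3's (n = 1, 2, …).
Setting n = 5 gives 16, 9, 13 characters in each block.

LLLLLLLLLLLLLLLLZZZZZZZZZ3333333333333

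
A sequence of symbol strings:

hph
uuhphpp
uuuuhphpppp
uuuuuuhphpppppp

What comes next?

Every step adds uu to the front and pp to the end of the previous string.
So the next term is uu·uuuuuuhphpppppp·pp.

uuuuuuuuhphpppppppp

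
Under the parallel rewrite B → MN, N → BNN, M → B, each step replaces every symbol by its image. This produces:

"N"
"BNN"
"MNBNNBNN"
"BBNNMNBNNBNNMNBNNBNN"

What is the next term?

MNMNBNNBNNBBNNMNBNNBNNMNBNNBNNBBNNMNBNNBNNMNBNNBNN

φ(BBNNMNBNNBNNMNBNNBNN) expands symbol-by-symbol to MN MN BNN BNN B BNN MN BNN BNN MN BNN BNN B BNN MN BNN BNN MN BNN BNN; joining the 20 pieces gives the next term.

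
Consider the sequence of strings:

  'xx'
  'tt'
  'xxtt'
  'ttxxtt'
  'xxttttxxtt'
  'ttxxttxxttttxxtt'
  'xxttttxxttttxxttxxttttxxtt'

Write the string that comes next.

ttxxttxxttttxxttxxttttxxttttxxttxxttttxxtt

From term 3 onward, concatenate the second-to-last term with the last: xx·tt = xxtt, tt·xxtt = ttxxtt, …
So term 8 is ttxxttxxttttxxtt·xxttttxxttttxxttxxttttxxtt.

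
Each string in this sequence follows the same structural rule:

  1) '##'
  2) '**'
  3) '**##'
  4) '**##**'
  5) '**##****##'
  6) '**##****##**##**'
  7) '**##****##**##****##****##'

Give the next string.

**##****##**##****##****##**##****##**##**

Each term (from the third on) is the previous term followed by the one before it: term 3 = **·## = **##.
So term 8 is **##****##**##****##****##·**##****##**##**.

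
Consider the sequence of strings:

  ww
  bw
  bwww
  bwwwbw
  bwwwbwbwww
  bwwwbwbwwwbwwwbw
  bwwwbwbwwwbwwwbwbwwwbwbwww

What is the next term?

bwwwbwbwwwbwwwbwbwwwbwbwwwbwwwbwbwwwbwwwbw

Each term (from the third on) is the previous term followed by the one before it: term 3 = bw·ww = bwww.
Continuing: bwwwbwbwwwbwwwbwbwwwbwbwww · bwwwbwbwwwbwwwbw gives term 8.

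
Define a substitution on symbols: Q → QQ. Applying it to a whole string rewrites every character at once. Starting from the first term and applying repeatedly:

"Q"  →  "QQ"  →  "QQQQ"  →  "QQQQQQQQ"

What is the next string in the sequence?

Expanding QQQQQQQQ: Q→QQ, Q→QQ, Q→QQ, Q→QQ, Q→QQ, Q→QQ, Q→QQ, Q→QQ. Concatenated: QQ QQ QQ QQ QQ QQ QQ QQ.

QQQQQQQQQQQQQQQQ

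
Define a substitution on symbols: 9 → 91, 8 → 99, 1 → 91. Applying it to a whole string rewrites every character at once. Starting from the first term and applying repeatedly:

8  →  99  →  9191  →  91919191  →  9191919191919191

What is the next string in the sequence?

Rewriting the 16 symbols of 9191919191919191 one by one yields 91 91 91 91 91 91 91 91 91 91 91 91 91 91 91 91; concatenated:

91919191919191919191919191919191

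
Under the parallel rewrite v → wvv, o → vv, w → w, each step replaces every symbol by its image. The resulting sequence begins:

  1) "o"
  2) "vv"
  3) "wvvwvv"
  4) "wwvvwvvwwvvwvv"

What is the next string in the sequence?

φ(wwvvwvvwwvvwvv) expands symbol-by-symbol to w w wvv wvv w wvv wvv w w wvv wvv w wvv wvv; joining the 14 pieces gives the next term.

wwwvvwvvwwvvwvvwwwvvwvvwwvvwvv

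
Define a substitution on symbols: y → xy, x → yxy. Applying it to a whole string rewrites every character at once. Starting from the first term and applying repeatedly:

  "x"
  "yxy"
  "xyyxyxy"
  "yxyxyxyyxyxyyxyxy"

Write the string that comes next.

xyyxyxyyxyxyyxyxyxyyxyxyyxyxyxyyxyxyyxyxy

Replace each of the 17 characters of yxyxyxyyxyxyyxyxy in place — xy yxy xy yxy xy yxy xy xy yxy xy yxy xy xy yxy xy yxy xy — and concatenate.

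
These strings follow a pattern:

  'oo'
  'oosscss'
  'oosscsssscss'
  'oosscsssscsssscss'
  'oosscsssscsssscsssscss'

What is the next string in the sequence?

oosscsssscsssscsssscsssscss

The strings grow by a fixed suffix sscss each time.
One more step from oosscsssscsssscsssscss gives the answer.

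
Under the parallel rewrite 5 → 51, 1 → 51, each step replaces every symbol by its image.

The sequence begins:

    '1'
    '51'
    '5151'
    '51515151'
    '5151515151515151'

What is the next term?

φ(5151515151515151) expands symbol-by-symbol to 51 51 51 51 51 51 51 51 51 51 51 51 51 51 51 51; joining the 16 pieces gives the next term.

51515151515151515151515151515151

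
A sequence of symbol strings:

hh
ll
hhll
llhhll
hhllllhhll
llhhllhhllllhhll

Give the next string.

hhllllhhllllhhllhhllllhhll

Each term (from the third on) is the two preceding terms concatenated in order: term 3 = hh·ll = hhll.
The next term joins hhllllhhll and llhhllhhllllhhll.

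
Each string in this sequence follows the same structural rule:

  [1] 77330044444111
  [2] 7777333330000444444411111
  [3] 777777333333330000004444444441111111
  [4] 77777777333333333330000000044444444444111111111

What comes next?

7777777777333333333333330000000000444444444444411111111111

Each string has the form 7^{2n} 3^{3n-1} 0^{2n} 4^{2n+3} 1^{2n+1} (n = 1, 2, …).
Setting n = 5 gives 10, 14, 10, 13, 11 characters in each block.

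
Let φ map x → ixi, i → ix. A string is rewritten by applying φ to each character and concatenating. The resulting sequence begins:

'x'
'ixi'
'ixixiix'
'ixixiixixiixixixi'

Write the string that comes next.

φ(ixixiixixiixixixi) expands symbol-by-symbol to ix ixi ix ixi ix ix ixi ix ixi ix ix ixi ix ixi ix ixi ix; joining the 17 pieces gives the next term.

ixixiixixiixixixiixixiixixixiixixiixixiix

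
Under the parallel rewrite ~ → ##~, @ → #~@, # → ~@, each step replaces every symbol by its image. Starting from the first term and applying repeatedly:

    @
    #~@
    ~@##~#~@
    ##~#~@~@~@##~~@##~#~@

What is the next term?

Applying the rule to each of the 21 symbols of ##~#~@~@~@##~~@##~#~@ gives the pieces ~@ ~@ ##~ ~@ ##~ #~@ ##~ #~@ ##~ #~@ ~@ ~@ ##~ ##~ #~@ ~@ ~@ ##~ ~@ ##~ #~@, which concatenate to the answer.

~@~@##~~@##~#~@##~#~@##~#~@~@~@##~##~#~@~@~@##~~@##~#~@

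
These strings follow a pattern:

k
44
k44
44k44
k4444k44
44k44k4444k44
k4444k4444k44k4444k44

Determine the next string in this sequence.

Each term (from the third on) is the two preceding terms concatenated in order: term 3 = k·44 = k44.
The next term joins 44k44k4444k44 and k4444k4444k44k4444k44.

44k44k4444k44k4444k4444k44k4444k44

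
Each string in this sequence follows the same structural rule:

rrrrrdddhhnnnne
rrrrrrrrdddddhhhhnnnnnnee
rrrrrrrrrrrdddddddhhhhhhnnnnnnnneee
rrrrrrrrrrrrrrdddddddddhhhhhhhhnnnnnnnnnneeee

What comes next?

rrrrrrrrrrrrrrrrrdddddddddddhhhhhhhhhhnnnnnnnnnnnneeeee

Term n consists of 3n-1 r's, followed by 2n-1 d's, followed by 2n-2 h's, followed by 2n n's, followed by n-1 e's, where the shown terms are n = 2, 3, 4, 5.
For the next term, n = 6, so the run lengths are 17, 11, 10, 12, 5.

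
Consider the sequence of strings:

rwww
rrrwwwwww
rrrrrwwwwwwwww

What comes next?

rrrrrrrwwwwwwwwwwww

Term n consists of 2n-1 r's, followed by 3n w's (n = 1, 2, …).
Setting n = 4 gives 7, 12 characters in each block.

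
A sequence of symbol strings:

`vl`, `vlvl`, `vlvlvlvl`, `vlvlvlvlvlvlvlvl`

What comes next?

vlvlvlvlvlvlvlvlvlvlvlvlvlvlvlvl

s(k+1) = s(k)·s(k) — each term doubles the last.
One more doubling of vlvlvlvlvlvlvlvl gives the answer.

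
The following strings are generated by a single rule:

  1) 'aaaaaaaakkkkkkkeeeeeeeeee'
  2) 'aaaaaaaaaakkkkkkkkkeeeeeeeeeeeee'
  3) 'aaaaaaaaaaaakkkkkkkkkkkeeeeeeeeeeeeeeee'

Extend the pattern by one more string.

aaaaaaaaaaaaaakkkkkkkkkkkkkeeeeeeeeeeeeeeeeeee

The n-th term is 2n+2 a's then 2n+1 k's then 3n+1 e's, where the shown terms are n = 3, 4, 5.
For the next term, n = 6, so the run lengths are 14, 13, 19.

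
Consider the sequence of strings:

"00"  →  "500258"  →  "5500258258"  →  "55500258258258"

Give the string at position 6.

5555500258258258258258

s(k+1) = 5·s(k)·258, so each term gains 5 as a prefix and 258 as a suffix.
From 55500258258258, 2 further steps: 55500258258258 → 555500258258258258 → (answer).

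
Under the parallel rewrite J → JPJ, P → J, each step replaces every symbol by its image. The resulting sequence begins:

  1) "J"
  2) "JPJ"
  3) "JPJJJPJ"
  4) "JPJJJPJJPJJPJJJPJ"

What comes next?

Replace each of the 17 characters of JPJJJPJJPJJPJJJPJ in place — JPJ J JPJ JPJ JPJ J JPJ JPJ J JPJ JPJ J JPJ JPJ JPJ J JPJ — and concatenate.

JPJJJPJJPJJPJJJPJJPJJJPJJPJJJPJJPJJPJJJPJ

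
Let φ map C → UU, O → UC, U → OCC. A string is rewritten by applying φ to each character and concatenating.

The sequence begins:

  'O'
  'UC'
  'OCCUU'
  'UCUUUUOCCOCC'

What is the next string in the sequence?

Expanding UCUUUUOCCOCC: U→OCC, C→UU, U→OCC, U→OCC, U→OCC, U→OCC, O→UC, C→UU, C→UU, O→UC, C→UU, C→UU. Concatenated: OCC UU OCC OCC OCC OCC UC UU UU UC UU UU.

OCCUUOCCOCCOCCOCCUCUUUUUCUUUU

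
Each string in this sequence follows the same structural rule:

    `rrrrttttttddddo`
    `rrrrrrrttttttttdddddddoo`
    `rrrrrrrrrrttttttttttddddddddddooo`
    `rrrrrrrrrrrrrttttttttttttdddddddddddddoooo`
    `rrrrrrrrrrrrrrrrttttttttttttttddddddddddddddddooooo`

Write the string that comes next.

rrrrrrrrrrrrrrrrrrrttttttttttttttttdddddddddddddddddddoooooo

Term n consists of 3n-2 r's, followed by 2n+2 t's, followed by 3n-2 d's, followed by n-1 o's, where the shown terms are n = 2, 3, 4, 5, 6.
At n = 7 the blocks have lengths 19, 16, 19, 6.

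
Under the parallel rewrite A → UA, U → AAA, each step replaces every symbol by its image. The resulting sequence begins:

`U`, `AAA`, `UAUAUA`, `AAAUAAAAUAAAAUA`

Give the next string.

φ(AAAUAAAAUAAAAUA) expands symbol-by-symbol to UA UA UA AAA UA UA UA UA AAA UA UA UA UA AAA UA; joining the 15 pieces gives the next term.

UAUAUAAAAUAUAUAUAAAAUAUAUAUAAAAUA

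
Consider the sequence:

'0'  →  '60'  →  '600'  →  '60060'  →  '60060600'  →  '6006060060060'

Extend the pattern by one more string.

600606006006060060600

From term 3 onward, concatenate the last term with the second-to-last: 60·0 = 600, 600·60 = 60060, …
Continuing: 6006060060060 · 60060600 gives term 7.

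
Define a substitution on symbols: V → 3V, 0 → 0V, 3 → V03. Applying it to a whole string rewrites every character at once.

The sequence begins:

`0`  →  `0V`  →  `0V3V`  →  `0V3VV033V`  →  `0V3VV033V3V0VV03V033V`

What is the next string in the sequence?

Applying the rule to each of the 21 symbols of 0V3VV033V3V0VV03V033V gives the pieces 0V 3V V03 3V 3V 0V V03 V03 3V V03 3V 0V 3V 3V 0V V03 3V 0V V03 V03 3V, which concatenate to the answer.

0V3VV033V3V0VV03V033VV033V0V3V3V0VV033V0VV03V033V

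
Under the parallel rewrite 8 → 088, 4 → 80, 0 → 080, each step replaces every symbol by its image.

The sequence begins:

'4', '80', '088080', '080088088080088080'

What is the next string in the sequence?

Rewriting the 18 symbols of 080088088080088080 one by one yields 080 088 080 080 088 088 080 088 088 080 088 080 080 088 088 080 088 080; concatenated:

080088080080088088080088088080088080080088088080088080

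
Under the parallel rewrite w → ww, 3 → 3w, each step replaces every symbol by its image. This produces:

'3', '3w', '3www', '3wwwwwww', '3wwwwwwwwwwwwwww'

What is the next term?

3wwwwwwwwwwwwwwwwwwwwwwwwwwwwwww

Replace each of the 16 characters of 3wwwwwwwwwwwwwww in place — 3w ww ww ww ww ww ww ww ww ww ww ww ww ww ww ww — and concatenate.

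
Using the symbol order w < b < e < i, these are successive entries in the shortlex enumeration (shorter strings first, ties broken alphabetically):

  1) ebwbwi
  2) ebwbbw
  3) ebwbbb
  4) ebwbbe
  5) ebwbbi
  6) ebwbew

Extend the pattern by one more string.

ebwbeb

The successor of ebwbew increments the rightmost position that isn't already i and resets every position after it to w.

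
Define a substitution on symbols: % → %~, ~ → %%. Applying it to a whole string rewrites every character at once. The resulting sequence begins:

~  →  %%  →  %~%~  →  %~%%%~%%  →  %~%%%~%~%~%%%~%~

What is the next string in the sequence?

Replace each of the 16 characters of %~%%%~%~%~%%%~%~ in place — %~ %% %~ %~ %~ %% %~ %% %~ %% %~ %~ %~ %% %~ %% — and concatenate.

%~%%%~%~%~%%%~%%%~%%%~%~%~%%%~%%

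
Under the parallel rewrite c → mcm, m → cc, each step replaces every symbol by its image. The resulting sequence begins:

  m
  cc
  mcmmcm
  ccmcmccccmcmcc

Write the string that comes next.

Rewriting the 14 symbols of ccmcmccccmcmcc one by one yields mcm mcm cc mcm cc mcm mcm mcm mcm cc mcm cc mcm mcm; concatenated:

mcmmcmccmcmccmcmmcmmcmmcmccmcmccmcmmcm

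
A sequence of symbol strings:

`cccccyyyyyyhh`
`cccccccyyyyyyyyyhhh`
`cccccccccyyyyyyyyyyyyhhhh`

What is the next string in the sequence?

cccccccccccyyyyyyyyyyyyyyyhhhhh

Each string has the form c^{2n+1} y^{3n} h^{n}, where the shown terms are n = 2, 3, 4.
For the next term, n = 5, so the run lengths are 11, 15, 5.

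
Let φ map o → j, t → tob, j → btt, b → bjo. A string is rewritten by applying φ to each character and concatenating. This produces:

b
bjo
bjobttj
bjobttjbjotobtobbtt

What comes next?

Rewriting the 19 symbols of bjobttjbjotobtobbtt one by one yields bjo btt j bjo tob tob btt bjo btt j tob j bjo tob j bjo bjo tob tob; concatenated:

bjobttjbjotobtobbttbjobttjtobjbjotobjbjobjotobtob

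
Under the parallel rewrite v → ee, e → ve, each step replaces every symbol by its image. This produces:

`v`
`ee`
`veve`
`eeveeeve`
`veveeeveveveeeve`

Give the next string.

eeveeeveveveeeveeeveeeveveveeeve

φ(veveeeveveveeeve) expands symbol-by-symbol to ee ve ee ve ve ve ee ve ee ve ee ve ve ve ee ve; joining the 16 pieces gives the next term.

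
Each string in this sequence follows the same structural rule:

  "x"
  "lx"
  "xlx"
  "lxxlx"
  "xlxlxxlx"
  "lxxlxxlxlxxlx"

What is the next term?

This is a Fibonacci-style word recurrence s(k) = s(k−2)·s(k−1): e.g. x·lx = xlx.
So term 7 is xlxlxxlx·lxxlxxlxlxxlx.

xlxlxxlxlxxlxxlxlxxlx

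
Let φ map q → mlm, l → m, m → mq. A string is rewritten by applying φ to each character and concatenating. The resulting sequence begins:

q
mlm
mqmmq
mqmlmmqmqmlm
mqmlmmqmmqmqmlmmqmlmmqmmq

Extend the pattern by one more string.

mqmlmmqmmqmqmlmmqmqmlmmqmlmmqmmqmqmlmmqmmqmqmlmmqmqmlm

Replace each of the 25 characters of mqmlmmqmmqmqmlmmqmlmmqmmq in place — mq mlm mq m mq mq mlm mq mq mlm mq mlm mq m mq mq mlm mq m mq mq mlm mq mq mlm — and concatenate.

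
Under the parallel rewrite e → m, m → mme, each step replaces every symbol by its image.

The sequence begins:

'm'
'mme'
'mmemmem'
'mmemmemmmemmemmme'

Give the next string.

Applying the rule to each of the 17 symbols of mmemmemmmemmemmme gives the pieces mme mme m mme mme m mme mme mme m mme mme m mme mme mme m, which concatenate to the answer.

mmemmemmmemmemmmemmemmemmmemmemmmemmemmem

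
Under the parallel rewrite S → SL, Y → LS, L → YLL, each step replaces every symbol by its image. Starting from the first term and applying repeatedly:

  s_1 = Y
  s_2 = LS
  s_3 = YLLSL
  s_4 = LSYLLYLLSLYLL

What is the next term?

Replace each of the 13 characters of LSYLLYLLSLYLL in place — YLL SL LS YLL YLL LS YLL YLL SL YLL LS YLL YLL — and concatenate.

YLLSLLSYLLYLLLSYLLYLLSLYLLLSYLLYLL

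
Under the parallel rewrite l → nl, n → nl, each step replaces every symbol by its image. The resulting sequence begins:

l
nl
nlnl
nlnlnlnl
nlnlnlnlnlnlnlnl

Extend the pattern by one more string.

nlnlnlnlnlnlnlnlnlnlnlnlnlnlnlnl

φ(nlnlnlnlnlnlnlnl) expands symbol-by-symbol to nl nl nl nl nl nl nl nl nl nl nl nl nl nl nl nl; joining the 16 pieces gives the next term.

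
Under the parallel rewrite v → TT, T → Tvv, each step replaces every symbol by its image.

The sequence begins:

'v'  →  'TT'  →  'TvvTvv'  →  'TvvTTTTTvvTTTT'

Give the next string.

TvvTTTTTvvTvvTvvTvvTvvTTTTTvvTvvTvvTvv

Replace each of the 14 characters of TvvTTTTTvvTTTT in place — Tvv TT TT Tvv Tvv Tvv Tvv Tvv TT TT Tvv Tvv Tvv Tvv — and concatenate.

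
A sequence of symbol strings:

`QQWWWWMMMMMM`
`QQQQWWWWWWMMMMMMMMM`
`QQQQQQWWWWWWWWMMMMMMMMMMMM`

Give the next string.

Each string has the form Q^{2n-2} W^{2n} M^{3n}, where the shown terms are n = 2, 3, 4.
Setting n = 5 gives 8, 10, 15 characters in each block.

QQQQQQQQWWWWWWWWWWMMMMMMMMMMMMMMM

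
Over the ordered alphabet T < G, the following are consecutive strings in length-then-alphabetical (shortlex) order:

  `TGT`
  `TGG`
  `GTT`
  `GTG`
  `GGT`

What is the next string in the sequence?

The successor of GGT increments the rightmost position that isn't already G and resets every position after it to T.

GGG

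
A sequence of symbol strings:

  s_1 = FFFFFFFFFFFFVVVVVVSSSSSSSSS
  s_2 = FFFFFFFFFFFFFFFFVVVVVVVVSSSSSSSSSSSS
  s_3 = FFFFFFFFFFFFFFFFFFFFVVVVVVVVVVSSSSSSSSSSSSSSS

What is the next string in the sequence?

FFFFFFFFFFFFFFFFFFFFFFFFVVVVVVVVVVVVSSSSSSSSSSSSSSSSSS

Term n consists of 4n F's, followed by 2n V's, followed by 3n S's, where the shown terms are n = 3, 4, 5.
For the next term, n = 6, so the run lengths are 24, 12, 18.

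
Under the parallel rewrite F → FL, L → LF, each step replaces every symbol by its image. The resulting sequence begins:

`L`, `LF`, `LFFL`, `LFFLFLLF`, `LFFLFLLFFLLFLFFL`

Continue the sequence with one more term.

LFFLFLLFFLLFLFFLFLLFLFFLLFFLFLLF

Applying the rule to each of the 16 symbols of LFFLFLLFFLLFLFFL gives the pieces LF FL FL LF FL LF LF FL FL LF LF FL LF FL FL LF, which concatenate to the answer.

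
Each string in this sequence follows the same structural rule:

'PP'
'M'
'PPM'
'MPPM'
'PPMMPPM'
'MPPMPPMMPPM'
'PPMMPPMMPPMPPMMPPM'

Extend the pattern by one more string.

MPPMPPMMPPMPPMMPPMMPPMPPMMPPM

This is a Fibonacci-style word recurrence s(k) = s(k−2)·s(k−1): e.g. PP·M = PPM.
The next term joins MPPMPPMMPPM and PPMMPPMMPPMPPMMPPM.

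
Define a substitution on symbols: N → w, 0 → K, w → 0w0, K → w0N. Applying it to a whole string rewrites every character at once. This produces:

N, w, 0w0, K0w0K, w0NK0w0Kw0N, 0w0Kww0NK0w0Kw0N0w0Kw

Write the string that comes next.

Replace each of the 21 characters of 0w0Kww0NK0w0Kw0N0w0Kw in place — K 0w0 K w0N 0w0 0w0 K w w0N K 0w0 K w0N 0w0 K w K 0w0 K w0N 0w0 — and concatenate.

K0w0Kw0N0w00w0Kww0NK0w0Kw0N0w0KwK0w0Kw0N0w0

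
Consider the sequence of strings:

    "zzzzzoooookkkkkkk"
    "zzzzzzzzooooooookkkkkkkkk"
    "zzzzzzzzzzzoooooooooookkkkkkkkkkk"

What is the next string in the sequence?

zzzzzzzzzzzzzzooooooooooooookkkkkkkkkkkkk

Term n consists of 3n-1 z's, followed by 3n-1 o's, followed by 2n+3 k's, where the shown terms are n = 2, 3, 4.
Setting n = 5 gives 14, 14, 13 characters in each block.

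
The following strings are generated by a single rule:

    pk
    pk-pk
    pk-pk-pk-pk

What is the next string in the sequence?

s(k+1) = s(k)·-·s(k) — each term doubles the last with '-' between the halves.
One more doubling of pk-pk-pk-pk gives the answer.

pk-pk-pk-pk-pk-pk-pk-pk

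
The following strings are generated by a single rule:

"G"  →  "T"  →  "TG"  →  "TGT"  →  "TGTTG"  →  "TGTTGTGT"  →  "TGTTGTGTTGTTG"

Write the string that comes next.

TGTTGTGTTGTTGTGTTGTGT

Each term (from the third on) is the previous term followed by the one before it: term 3 = T·G = TG.
The next term joins TGTTGTGTTGTTG and TGTTGTGT.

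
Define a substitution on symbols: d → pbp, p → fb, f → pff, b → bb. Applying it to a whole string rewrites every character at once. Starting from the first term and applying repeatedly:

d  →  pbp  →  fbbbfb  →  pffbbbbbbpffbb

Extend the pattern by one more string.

Rewriting the 14 symbols of pffbbbbbbpffbb one by one yields fb pff pff bb bb bb bb bb bb fb pff pff bb bb; concatenated:

fbpffpffbbbbbbbbbbbbfbpffpffbbbb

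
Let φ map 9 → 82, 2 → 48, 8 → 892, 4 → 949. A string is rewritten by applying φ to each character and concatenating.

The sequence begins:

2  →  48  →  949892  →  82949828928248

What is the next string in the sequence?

Replace each of the 14 characters of 82949828928248 in place — 892 48 82 949 82 892 48 892 82 48 892 48 949 892 — and concatenate.

89248829498289248892824889248949892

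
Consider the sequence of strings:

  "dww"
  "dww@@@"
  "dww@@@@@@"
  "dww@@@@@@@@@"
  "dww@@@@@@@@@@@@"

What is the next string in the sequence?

dww@@@@@@@@@@@@@@@

Every step adds @@@ to the end: s(k+1) = s(k)·@@@.
One more step from dww@@@@@@@@@@@@ gives the answer.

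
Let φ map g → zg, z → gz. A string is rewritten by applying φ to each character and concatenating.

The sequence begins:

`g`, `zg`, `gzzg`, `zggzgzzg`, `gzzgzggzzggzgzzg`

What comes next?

Rewriting the 16 symbols of gzzgzggzzggzgzzg one by one yields zg gz gz zg gz zg zg gz gz zg zg gz zg gz gz zg; concatenated:

zggzgzzggzzgzggzgzzgzggzzggzgzzg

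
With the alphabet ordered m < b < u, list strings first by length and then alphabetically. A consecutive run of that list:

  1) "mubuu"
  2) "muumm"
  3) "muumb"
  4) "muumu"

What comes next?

muubm

The successor of muumu increments the rightmost position that isn't already u and resets every position after it to m.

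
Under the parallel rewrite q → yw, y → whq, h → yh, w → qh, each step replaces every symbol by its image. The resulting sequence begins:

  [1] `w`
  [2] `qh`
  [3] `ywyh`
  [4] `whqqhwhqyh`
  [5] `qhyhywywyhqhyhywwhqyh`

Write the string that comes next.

ywyhwhqyhwhqqhwhqqhwhqyhywyhwhqyhwhqqhqhyhywwhqyh

Replace each of the 21 characters of qhyhywywyhqhyhywwhqyh in place — yw yh whq yh whq qh whq qh whq yh yw yh whq yh whq qh qh yh yw whq yh — and concatenate.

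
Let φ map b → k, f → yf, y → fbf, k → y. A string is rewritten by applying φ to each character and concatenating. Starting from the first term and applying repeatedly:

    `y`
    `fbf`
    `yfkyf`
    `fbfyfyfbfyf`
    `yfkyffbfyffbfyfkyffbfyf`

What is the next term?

Rewriting the 23 symbols of yfkyffbfyffbfyfkyffbfyf one by one yields fbf yf y fbf yf yf k yf fbf yf yf k yf fbf yf y fbf yf yf k yf fbf yf; concatenated:

fbfyfyfbfyfyfkyffbfyfyfkyffbfyfyfbfyfyfkyffbfyf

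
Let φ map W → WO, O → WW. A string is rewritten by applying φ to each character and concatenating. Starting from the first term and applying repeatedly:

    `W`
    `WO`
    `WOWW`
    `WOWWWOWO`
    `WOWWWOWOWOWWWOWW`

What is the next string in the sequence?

WOWWWOWOWOWWWOWWWOWWWOWOWOWWWOWO

Applying the rule to each of the 16 symbols of WOWWWOWOWOWWWOWW gives the pieces WO WW WO WO WO WW WO WW WO WW WO WO WO WW WO WO, which concatenate to the answer.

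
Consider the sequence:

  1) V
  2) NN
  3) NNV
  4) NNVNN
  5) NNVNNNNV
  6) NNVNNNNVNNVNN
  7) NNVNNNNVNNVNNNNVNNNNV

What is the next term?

NNVNNNNVNNVNNNNVNNNNVNNVNNNNVNNVNN

From term 3 onward, concatenate the last term with the second-to-last: NN·V = NNV, NNV·NN = NNVNN, …
Continuing: NNVNNNNVNNVNNNNVNNNNV · NNVNNNNVNNVNN gives term 8.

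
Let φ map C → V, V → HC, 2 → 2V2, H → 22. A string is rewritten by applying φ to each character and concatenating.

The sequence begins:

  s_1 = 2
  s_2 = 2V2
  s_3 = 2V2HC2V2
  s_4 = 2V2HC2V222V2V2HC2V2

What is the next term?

2V2HC2V222V2V2HC2V22V22V2HC2V2HC2V222V2V2HC2V2

Applying the rule to each of the 19 symbols of 2V2HC2V222V2V2HC2V2 gives the pieces 2V2 HC 2V2 22 V 2V2 HC 2V2 2V2 2V2 HC 2V2 HC 2V2 22 V 2V2 HC 2V2, which concatenate to the answer.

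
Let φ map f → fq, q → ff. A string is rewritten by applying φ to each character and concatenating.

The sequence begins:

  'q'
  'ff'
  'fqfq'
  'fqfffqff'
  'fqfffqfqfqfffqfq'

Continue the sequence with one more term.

fqfffqfqfqfffqfffqfffqfqfqfffqff

φ(fqfffqfqfqfffqfq) expands symbol-by-symbol to fq ff fq fq fq ff fq ff fq ff fq fq fq ff fq ff; joining the 16 pieces gives the next term.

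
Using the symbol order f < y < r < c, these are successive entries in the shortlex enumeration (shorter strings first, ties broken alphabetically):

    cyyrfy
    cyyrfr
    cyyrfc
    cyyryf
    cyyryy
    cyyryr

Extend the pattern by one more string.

cyyryc

Treat cyyryr as a base-4 numeral over the given alphabet and add one, carrying through any trailing c's.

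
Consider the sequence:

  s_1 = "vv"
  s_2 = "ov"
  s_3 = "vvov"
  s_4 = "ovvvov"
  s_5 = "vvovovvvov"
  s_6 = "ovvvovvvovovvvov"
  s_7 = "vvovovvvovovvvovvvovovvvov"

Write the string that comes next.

ovvvovvvovovvvovvvovovvvovovvvovvvovovvvov

This is a Fibonacci-style word recurrence s(k) = s(k−2)·s(k−1): e.g. vv·ov = vvov.
So term 8 is ovvvovvvovovvvov·vvovovvvovovvvovvvovovvvov.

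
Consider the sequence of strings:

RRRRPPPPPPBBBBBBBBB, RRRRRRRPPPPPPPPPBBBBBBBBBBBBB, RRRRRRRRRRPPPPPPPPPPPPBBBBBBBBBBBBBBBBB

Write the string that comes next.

RRRRRRRRRRRRRPPPPPPPPPPPPPPPBBBBBBBBBBBBBBBBBBBBB

Reading off run lengths: R runs 4, 7, 10; P runs 6, 9, 12; B runs 9, 13, 17 — each is linear in n, where the shown terms are n = 2, 3, 4.
Setting n = 5 gives 13, 15, 21 characters in each block.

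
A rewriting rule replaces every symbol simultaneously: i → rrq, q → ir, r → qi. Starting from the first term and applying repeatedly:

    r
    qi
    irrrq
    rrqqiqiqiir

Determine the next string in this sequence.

Apply φ to rrqqiqiqiir symbol by symbol: r→qi, r→qi, q→ir, q→ir, i→rrq, q→ir, i→rrq, q→ir, i→rrq, i→rrq, r→qi; joined: qi qi ir ir rrq ir rrq ir rrq rrq qi.

qiqiirirrrqirrrqirrrqrrqqi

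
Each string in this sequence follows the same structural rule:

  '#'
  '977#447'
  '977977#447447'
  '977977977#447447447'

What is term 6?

Every step adds 977 to the front and 447 to the end of the previous string.
From 977977977#447447447, 2 further steps: 977977977#447447447 → 977977977977#447447447447 → (answer).

977977977977977#447447447447447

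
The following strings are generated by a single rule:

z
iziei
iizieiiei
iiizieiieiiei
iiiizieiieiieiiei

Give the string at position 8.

s(k+1) = i·s(k)·iei, so each term gains i as a prefix and iei as a suffix.
From iiiizieiieiieiiei, 3 further steps: iiiizieiieiieiiei → iiiiizieiieiieiieiiei → iiiiiizieiieiieiieiieiiei → (answer).

iiiiiiizieiieiieiieiieiieiiei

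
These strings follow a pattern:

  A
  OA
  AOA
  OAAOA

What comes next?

AOAOAAOA

Each term (from the third on) is the two preceding terms concatenated in order: term 3 = A·OA = AOA.
The next term joins AOA and OAAOA.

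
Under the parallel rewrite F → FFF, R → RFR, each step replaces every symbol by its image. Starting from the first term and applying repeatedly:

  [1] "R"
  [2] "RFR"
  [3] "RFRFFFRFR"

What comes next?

Rewriting each symbol of RFRFFFRFR: R→RFR, F→FFF, R→RFR, F→FFF, F→FFF, F→FFF, R→RFR, F→FFF, R→RFR, which concatenates to RFR FFF RFR FFF FFF FFF RFR FFF RFR.

RFRFFFRFRFFFFFFFFFRFRFFFRFR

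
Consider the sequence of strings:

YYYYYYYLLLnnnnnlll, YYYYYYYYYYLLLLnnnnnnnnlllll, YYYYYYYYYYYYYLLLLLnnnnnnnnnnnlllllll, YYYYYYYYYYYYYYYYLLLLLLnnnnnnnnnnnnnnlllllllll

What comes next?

YYYYYYYYYYYYYYYYYYYLLLLLLLnnnnnnnnnnnnnnnnnlllllllllll

Term n consists of 3n+1 Y's, followed by n+1 L's, followed by 3n-1 n's, followed by 2n-1 l's, where the shown terms are n = 2, 3, 4, 5.
Setting n = 6 gives 19, 7, 17, 11 characters in each block.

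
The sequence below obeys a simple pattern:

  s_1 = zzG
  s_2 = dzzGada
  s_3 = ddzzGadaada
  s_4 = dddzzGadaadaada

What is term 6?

dddddzzGadaadaadaadaada

Each term wraps the previous one in d on the left and ada on the right.
From dddzzGadaadaada, 2 further steps: dddzzGadaadaada → ddddzzGadaadaadaada → (answer).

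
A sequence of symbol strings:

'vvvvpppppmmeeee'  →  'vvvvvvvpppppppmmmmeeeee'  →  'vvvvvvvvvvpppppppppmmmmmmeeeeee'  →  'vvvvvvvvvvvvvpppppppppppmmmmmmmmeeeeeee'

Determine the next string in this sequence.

vvvvvvvvvvvvvvvvpppppppppppppmmmmmmmmmmeeeeeeee

The n-th term is 3n+1 v's then 2n+3 p's then 2n m's then n+3 e's (n = 1, 2, …).
Setting n = 5 gives 16, 13, 10, 8 characters in each block.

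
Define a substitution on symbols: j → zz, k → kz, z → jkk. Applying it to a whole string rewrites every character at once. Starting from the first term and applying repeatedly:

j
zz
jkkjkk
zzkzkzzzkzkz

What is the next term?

Expanding zzkzkzzzkzkz: z→jkk, z→jkk, k→kz, z→jkk, k→kz, z→jkk, z→jkk, z→jkk, k→kz, z→jkk, k→kz, z→jkk. Concatenated: jkk jkk kz jkk kz jkk jkk jkk kz jkk kz jkk.

jkkjkkkzjkkkzjkkjkkjkkkzjkkkzjkk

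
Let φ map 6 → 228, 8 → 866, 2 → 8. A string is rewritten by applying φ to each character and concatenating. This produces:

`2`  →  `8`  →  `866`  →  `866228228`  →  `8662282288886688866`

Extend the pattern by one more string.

Rewriting the 19 symbols of 8662282288886688866 one by one yields 866 228 228 8 8 866 8 8 866 866 866 866 228 228 866 866 866 228 228; concatenated:

8662282288886688866866866866228228866866866228228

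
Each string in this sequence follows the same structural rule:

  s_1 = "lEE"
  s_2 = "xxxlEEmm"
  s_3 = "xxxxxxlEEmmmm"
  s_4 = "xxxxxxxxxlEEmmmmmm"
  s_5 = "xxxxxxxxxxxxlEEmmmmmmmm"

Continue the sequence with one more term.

xxxxxxxxxxxxxxxlEEmmmmmmmmmm

Each term wraps the previous one in xxx on the left and mm on the right.
One more step from xxxxxxxxxxxxlEEmmmmmmmm gives the answer.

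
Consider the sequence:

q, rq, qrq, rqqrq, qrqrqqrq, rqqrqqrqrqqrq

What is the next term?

From term 3 onward, concatenate the second-to-last term with the last: q·rq = qrq, rq·qrq = rqqrq, …
The next term joins qrqrqqrq and rqqrqqrqrqqrq.

qrqrqqrqrqqrqqrqrqqrq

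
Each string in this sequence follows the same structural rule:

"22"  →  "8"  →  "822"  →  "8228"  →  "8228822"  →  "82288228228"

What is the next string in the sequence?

822882282288228822

This is a Fibonacci-style word recurrence s(k) = s(k−1)·s(k−2): e.g. 8·22 = 822.
Continuing: 82288228228 · 8228822 gives term 7.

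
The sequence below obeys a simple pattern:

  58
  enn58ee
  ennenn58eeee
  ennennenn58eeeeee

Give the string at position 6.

ennennennennenn58eeeeeeeeee

s(k+1) = enn·s(k)·ee, so each term gains enn as a prefix and ee as a suffix.
From ennennenn58eeeeee, 2 further steps: ennennenn58eeeeee → ennennennenn58eeeeeeee → (answer).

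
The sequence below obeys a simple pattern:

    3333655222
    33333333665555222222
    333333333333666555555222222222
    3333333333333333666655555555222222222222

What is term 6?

Each string has the form 3^{4n} 6^{n} 5^{2n} 2^{3n} (n = 1, 2, …).
Setting n = 6 gives 24, 6, 12, 18 characters in each block.

333333333333333333333333666666555555555555222222222222222222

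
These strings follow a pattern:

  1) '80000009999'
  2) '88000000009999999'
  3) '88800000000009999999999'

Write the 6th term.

88888800000000000000009999999999999999999

Term n consists of n-1 8's, followed by 2n+2 0's, followed by 3n-2 9's, where the shown terms are n = 2, 3, 4.
For term 6, n = 7, so the run lengths are 6, 16, 19.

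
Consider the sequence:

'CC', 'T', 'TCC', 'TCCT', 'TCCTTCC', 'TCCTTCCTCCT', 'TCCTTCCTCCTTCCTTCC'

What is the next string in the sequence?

From term 3 onward, concatenate the last term with the second-to-last: T·CC = TCC, TCC·T = TCCT, …
So term 8 is TCCTTCCTCCTTCCTTCC·TCCTTCCTCCT.

TCCTTCCTCCTTCCTTCCTCCTTCCTCCT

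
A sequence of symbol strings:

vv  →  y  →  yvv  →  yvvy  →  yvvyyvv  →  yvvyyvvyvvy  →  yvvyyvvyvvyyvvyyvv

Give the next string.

From term 3 onward, concatenate the last term with the second-to-last: y·vv = yvv, yvv·y = yvvy, …
The next term joins yvvyyvvyvvyyvvyyvv and yvvyyvvyvvy.

yvvyyvvyvvyyvvyyvvyvvyyvvyvvy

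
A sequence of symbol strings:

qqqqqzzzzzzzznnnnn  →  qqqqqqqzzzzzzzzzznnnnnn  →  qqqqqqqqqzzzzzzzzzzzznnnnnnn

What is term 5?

Reading off run lengths: q runs 5, 7, 9; z runs 8, 10, 12; n runs 5, 6, 7 — each is linear in n, where the shown terms are n = 3, 4, 5.
At n = 7 the blocks have lengths 13, 16, 9.

qqqqqqqqqqqqqzzzzzzzzzzzzzzzznnnnnnnnn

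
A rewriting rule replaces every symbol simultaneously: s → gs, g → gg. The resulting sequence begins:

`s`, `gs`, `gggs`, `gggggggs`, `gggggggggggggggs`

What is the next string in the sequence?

φ(gggggggggggggggs) expands symbol-by-symbol to gg gg gg gg gg gg gg gg gg gg gg gg gg gg gg gs; joining the 16 pieces gives the next term.

gggggggggggggggggggggggggggggggs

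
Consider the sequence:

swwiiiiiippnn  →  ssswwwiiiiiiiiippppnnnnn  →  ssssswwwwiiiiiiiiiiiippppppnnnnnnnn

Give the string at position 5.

Each string has the form s^{2n-1} w^{n+1} i^{3n+3} p^{2n} n^{3n-1} (n = 1, 2, …).
At n = 5 the blocks have lengths 9, 6, 18, 10, 14.

ssssssssswwwwwwiiiiiiiiiiiiiiiiiippppppppppnnnnnnnnnnnnnn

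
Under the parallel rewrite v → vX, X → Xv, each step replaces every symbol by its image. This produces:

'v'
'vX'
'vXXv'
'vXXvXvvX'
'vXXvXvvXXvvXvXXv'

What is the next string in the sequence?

Rewriting the 16 symbols of vXXvXvvXXvvXvXXv one by one yields vX Xv Xv vX Xv vX vX Xv Xv vX vX Xv vX Xv Xv vX; concatenated:

vXXvXvvXXvvXvXXvXvvXvXXvvXXvXvvX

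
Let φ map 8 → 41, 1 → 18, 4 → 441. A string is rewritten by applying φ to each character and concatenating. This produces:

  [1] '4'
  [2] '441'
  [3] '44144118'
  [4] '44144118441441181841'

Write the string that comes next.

Applying the rule to each of the 20 symbols of 44144118441441181841 gives the pieces 441 441 18 441 441 18 18 41 441 441 18 441 441 18 18 41 18 41 441 18, which concatenate to the answer.

4414411844144118184144144118441441181841184144118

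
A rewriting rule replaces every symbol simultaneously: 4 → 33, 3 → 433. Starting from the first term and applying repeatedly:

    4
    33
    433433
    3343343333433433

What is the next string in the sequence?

Rewriting the 16 symbols of 3343343333433433 one by one yields 433 433 33 433 433 33 433 433 433 433 33 433 433 33 433 433; concatenated:

43343333433433334334334334333343343333433433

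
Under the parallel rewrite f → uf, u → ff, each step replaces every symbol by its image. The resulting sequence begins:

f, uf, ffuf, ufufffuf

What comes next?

ffufffufufufffuf

Apply φ to ufufffuf symbol by symbol: u→ff, f→uf, u→ff, f→uf, f→uf, f→uf, u→ff, f→uf; joined: ff uf ff uf uf uf ff uf.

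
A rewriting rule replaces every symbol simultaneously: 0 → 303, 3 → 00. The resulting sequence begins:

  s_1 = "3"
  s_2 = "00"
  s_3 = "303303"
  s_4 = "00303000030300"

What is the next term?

Applying the rule to each of the 14 symbols of 00303000030300 gives the pieces 303 303 00 303 00 303 303 303 303 00 303 00 303 303, which concatenate to the answer.

30330300303003033033033030030300303303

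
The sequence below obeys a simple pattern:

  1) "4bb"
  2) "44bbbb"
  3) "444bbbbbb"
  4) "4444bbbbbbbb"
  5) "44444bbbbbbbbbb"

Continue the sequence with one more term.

444444bbbbbbbbbbbb

The n-th term is n 4's then 2n b's (n = 1, 2, …).
At n = 6 the blocks have lengths 6, 12.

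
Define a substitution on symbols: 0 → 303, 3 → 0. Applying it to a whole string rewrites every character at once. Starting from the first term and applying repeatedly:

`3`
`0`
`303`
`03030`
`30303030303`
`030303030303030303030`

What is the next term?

φ(030303030303030303030) expands symbol-by-symbol to 303 0 303 0 303 0 303 0 303 0 303 0 303 0 303 0 303 0 303 0 303; joining the 21 pieces gives the next term.

3030303030303030303030303030303030303030303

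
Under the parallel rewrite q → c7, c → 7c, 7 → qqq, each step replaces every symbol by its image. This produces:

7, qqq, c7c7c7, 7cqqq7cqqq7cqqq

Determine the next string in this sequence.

Replace each of the 15 characters of 7cqqq7cqqq7cqqq in place — qqq 7c c7 c7 c7 qqq 7c c7 c7 c7 qqq 7c c7 c7 c7 — and concatenate.

qqq7cc7c7c7qqq7cc7c7c7qqq7cc7c7c7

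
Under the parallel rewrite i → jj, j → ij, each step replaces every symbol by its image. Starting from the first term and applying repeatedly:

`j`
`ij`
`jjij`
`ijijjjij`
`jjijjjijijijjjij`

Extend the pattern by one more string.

ijijjjijijijjjijjjijjjijijijjjij

Applying the rule to each of the 16 symbols of jjijjjijijijjjij gives the pieces ij ij jj ij ij ij jj ij jj ij jj ij ij ij jj ij, which concatenate to the answer.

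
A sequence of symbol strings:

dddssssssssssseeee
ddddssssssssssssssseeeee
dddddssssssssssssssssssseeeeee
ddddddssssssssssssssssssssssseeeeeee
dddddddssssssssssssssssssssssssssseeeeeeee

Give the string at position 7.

dddddddddssssssssssssssssssssssssssssssssssseeeeeeeeee

Reading off run lengths: d runs 3, 4, 5, 6, 7; s runs 11, 15, 19, 23, 27; e runs 4, 5, 6, 7, 8 — each is linear in n, where the shown terms are n = 3, 4, 5, 6, 7.
Setting n = 9 gives 9, 35, 10 characters in each block.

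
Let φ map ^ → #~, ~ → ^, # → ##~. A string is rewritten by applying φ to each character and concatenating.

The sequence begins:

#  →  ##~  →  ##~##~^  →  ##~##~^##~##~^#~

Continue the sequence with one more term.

Rewriting the 16 symbols of ##~##~^##~##~^#~ one by one yields ##~ ##~ ^ ##~ ##~ ^ #~ ##~ ##~ ^ ##~ ##~ ^ #~ ##~ ^; concatenated:

##~##~^##~##~^#~##~##~^##~##~^#~##~^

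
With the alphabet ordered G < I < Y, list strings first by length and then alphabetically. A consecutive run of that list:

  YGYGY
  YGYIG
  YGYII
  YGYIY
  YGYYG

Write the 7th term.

YGYYY

Stepping forward 2 times from YGYYG: YGYYG → YGYYI, then the target.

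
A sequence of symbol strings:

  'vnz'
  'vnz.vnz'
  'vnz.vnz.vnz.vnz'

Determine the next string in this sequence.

vnz.vnz.vnz.vnz.vnz.vnz.vnz.vnz

s(k+1) = s(k)·.·s(k) — each term doubles the last with '.' between the halves.
One more doubling of vnz.vnz.vnz.vnz gives the answer.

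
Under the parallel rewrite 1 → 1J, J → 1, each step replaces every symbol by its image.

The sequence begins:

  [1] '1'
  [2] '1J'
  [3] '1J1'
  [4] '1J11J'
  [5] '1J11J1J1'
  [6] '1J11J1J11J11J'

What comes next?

Rewriting the 13 symbols of 1J11J1J11J11J one by one yields 1J 1 1J 1J 1 1J 1 1J 1J 1 1J 1J 1; concatenated:

1J11J1J11J11J1J11J1J1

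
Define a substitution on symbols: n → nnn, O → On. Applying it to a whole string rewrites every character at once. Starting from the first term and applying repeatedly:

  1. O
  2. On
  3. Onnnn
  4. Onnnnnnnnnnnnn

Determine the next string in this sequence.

Applying the rule to each of the 14 symbols of Onnnnnnnnnnnnn gives the pieces On nnn nnn nnn nnn nnn nnn nnn nnn nnn nnn nnn nnn nnn, which concatenate to the answer.

Onnnnnnnnnnnnnnnnnnnnnnnnnnnnnnnnnnnnnnnn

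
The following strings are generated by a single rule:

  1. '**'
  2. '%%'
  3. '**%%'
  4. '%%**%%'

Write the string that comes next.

From term 3 onward, concatenate the second-to-last term with the last: **·%% = **%%, %%·**%% = %%**%%, …
The next term joins **%% and %%**%%.

**%%%%**%%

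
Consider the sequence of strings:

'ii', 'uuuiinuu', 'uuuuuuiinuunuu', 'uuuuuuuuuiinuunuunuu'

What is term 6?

uuuuuuuuuuuuuuuiinuunuunuunuunuu

Every step adds uuu to the front and nuu to the end of the previous string.
From uuuuuuuuuiinuunuunuu, 2 further steps: uuuuuuuuuiinuunuunuu → uuuuuuuuuuuuiinuunuunuunuu → (answer).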